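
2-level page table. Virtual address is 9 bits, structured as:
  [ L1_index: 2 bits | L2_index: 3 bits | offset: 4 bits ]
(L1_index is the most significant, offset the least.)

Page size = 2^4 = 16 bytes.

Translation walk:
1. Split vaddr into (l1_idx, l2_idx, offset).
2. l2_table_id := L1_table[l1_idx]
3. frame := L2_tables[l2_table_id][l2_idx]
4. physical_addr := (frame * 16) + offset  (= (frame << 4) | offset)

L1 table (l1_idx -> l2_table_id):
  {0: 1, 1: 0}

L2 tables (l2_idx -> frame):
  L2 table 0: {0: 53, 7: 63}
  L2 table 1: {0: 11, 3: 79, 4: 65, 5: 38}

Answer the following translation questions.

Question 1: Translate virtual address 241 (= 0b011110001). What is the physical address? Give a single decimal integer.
vaddr = 241 = 0b011110001
Split: l1_idx=1, l2_idx=7, offset=1
L1[1] = 0
L2[0][7] = 63
paddr = 63 * 16 + 1 = 1009

Answer: 1009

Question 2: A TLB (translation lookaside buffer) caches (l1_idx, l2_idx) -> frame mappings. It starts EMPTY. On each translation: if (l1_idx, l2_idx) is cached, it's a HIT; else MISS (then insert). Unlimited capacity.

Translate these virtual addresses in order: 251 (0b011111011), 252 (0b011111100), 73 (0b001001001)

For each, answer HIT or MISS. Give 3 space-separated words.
vaddr=251: (1,7) not in TLB -> MISS, insert
vaddr=252: (1,7) in TLB -> HIT
vaddr=73: (0,4) not in TLB -> MISS, insert

Answer: MISS HIT MISS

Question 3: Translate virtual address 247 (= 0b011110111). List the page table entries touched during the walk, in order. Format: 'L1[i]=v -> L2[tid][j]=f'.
Answer: L1[1]=0 -> L2[0][7]=63

Derivation:
vaddr = 247 = 0b011110111
Split: l1_idx=1, l2_idx=7, offset=7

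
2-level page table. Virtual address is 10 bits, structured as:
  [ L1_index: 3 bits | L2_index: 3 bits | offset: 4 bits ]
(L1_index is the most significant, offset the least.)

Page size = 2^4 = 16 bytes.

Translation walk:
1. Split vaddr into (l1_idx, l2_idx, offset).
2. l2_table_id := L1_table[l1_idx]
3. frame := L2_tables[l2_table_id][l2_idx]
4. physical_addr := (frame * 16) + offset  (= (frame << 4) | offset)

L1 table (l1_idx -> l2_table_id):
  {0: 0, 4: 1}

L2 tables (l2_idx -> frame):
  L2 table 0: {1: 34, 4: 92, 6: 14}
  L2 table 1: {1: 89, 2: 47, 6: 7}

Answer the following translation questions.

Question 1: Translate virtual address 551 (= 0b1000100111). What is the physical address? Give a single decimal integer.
vaddr = 551 = 0b1000100111
Split: l1_idx=4, l2_idx=2, offset=7
L1[4] = 1
L2[1][2] = 47
paddr = 47 * 16 + 7 = 759

Answer: 759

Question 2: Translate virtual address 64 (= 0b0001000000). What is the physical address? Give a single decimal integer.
Answer: 1472

Derivation:
vaddr = 64 = 0b0001000000
Split: l1_idx=0, l2_idx=4, offset=0
L1[0] = 0
L2[0][4] = 92
paddr = 92 * 16 + 0 = 1472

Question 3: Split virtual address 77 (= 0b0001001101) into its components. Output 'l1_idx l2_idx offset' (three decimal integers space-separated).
vaddr = 77 = 0b0001001101
  top 3 bits -> l1_idx = 0
  next 3 bits -> l2_idx = 4
  bottom 4 bits -> offset = 13

Answer: 0 4 13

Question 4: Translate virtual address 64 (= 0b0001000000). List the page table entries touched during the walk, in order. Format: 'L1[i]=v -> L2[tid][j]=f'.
vaddr = 64 = 0b0001000000
Split: l1_idx=0, l2_idx=4, offset=0

Answer: L1[0]=0 -> L2[0][4]=92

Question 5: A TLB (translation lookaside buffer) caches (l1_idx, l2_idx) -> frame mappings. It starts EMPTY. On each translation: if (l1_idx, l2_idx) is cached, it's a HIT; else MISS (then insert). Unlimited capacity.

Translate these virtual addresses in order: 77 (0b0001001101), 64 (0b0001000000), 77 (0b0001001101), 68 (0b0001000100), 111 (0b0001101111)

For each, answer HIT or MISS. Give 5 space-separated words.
vaddr=77: (0,4) not in TLB -> MISS, insert
vaddr=64: (0,4) in TLB -> HIT
vaddr=77: (0,4) in TLB -> HIT
vaddr=68: (0,4) in TLB -> HIT
vaddr=111: (0,6) not in TLB -> MISS, insert

Answer: MISS HIT HIT HIT MISS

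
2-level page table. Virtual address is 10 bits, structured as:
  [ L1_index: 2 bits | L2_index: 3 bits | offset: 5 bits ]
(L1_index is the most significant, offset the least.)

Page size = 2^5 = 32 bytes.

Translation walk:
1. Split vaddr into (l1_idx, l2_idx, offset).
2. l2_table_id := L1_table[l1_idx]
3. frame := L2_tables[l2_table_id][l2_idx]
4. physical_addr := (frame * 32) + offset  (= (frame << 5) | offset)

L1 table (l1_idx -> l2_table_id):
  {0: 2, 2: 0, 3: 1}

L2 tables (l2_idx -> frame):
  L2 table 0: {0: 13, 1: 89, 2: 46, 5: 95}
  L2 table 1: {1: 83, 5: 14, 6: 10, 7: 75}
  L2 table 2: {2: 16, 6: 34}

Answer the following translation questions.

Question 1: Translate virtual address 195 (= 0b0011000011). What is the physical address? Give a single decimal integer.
vaddr = 195 = 0b0011000011
Split: l1_idx=0, l2_idx=6, offset=3
L1[0] = 2
L2[2][6] = 34
paddr = 34 * 32 + 3 = 1091

Answer: 1091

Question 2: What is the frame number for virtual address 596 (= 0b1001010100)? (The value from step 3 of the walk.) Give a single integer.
vaddr = 596: l1_idx=2, l2_idx=2
L1[2] = 0; L2[0][2] = 46

Answer: 46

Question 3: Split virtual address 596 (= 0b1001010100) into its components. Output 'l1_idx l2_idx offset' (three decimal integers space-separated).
vaddr = 596 = 0b1001010100
  top 2 bits -> l1_idx = 2
  next 3 bits -> l2_idx = 2
  bottom 5 bits -> offset = 20

Answer: 2 2 20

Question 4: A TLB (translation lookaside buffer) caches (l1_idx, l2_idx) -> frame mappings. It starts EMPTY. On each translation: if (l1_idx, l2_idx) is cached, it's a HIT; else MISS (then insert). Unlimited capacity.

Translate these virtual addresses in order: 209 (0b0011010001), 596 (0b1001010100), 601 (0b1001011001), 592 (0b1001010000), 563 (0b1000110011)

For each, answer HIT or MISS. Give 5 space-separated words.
vaddr=209: (0,6) not in TLB -> MISS, insert
vaddr=596: (2,2) not in TLB -> MISS, insert
vaddr=601: (2,2) in TLB -> HIT
vaddr=592: (2,2) in TLB -> HIT
vaddr=563: (2,1) not in TLB -> MISS, insert

Answer: MISS MISS HIT HIT MISS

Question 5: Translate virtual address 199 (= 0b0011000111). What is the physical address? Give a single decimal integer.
Answer: 1095

Derivation:
vaddr = 199 = 0b0011000111
Split: l1_idx=0, l2_idx=6, offset=7
L1[0] = 2
L2[2][6] = 34
paddr = 34 * 32 + 7 = 1095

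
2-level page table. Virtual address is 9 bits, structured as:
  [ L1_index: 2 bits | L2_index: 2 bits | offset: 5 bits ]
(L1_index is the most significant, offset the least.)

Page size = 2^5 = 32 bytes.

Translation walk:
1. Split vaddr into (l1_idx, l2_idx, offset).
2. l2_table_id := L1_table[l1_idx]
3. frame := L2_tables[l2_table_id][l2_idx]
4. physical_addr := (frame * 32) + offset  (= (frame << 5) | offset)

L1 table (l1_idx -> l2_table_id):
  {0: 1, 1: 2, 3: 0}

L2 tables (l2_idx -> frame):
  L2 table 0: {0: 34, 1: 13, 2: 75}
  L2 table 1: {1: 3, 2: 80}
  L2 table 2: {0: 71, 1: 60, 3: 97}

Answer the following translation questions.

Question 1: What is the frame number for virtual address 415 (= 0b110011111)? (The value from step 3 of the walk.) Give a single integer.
vaddr = 415: l1_idx=3, l2_idx=0
L1[3] = 0; L2[0][0] = 34

Answer: 34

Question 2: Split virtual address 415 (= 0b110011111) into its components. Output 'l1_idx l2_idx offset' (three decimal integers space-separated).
Answer: 3 0 31

Derivation:
vaddr = 415 = 0b110011111
  top 2 bits -> l1_idx = 3
  next 2 bits -> l2_idx = 0
  bottom 5 bits -> offset = 31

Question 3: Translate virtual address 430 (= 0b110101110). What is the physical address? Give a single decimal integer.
vaddr = 430 = 0b110101110
Split: l1_idx=3, l2_idx=1, offset=14
L1[3] = 0
L2[0][1] = 13
paddr = 13 * 32 + 14 = 430

Answer: 430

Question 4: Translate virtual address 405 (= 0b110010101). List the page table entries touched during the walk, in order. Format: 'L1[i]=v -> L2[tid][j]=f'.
Answer: L1[3]=0 -> L2[0][0]=34

Derivation:
vaddr = 405 = 0b110010101
Split: l1_idx=3, l2_idx=0, offset=21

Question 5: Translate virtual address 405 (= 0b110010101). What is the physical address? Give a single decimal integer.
Answer: 1109

Derivation:
vaddr = 405 = 0b110010101
Split: l1_idx=3, l2_idx=0, offset=21
L1[3] = 0
L2[0][0] = 34
paddr = 34 * 32 + 21 = 1109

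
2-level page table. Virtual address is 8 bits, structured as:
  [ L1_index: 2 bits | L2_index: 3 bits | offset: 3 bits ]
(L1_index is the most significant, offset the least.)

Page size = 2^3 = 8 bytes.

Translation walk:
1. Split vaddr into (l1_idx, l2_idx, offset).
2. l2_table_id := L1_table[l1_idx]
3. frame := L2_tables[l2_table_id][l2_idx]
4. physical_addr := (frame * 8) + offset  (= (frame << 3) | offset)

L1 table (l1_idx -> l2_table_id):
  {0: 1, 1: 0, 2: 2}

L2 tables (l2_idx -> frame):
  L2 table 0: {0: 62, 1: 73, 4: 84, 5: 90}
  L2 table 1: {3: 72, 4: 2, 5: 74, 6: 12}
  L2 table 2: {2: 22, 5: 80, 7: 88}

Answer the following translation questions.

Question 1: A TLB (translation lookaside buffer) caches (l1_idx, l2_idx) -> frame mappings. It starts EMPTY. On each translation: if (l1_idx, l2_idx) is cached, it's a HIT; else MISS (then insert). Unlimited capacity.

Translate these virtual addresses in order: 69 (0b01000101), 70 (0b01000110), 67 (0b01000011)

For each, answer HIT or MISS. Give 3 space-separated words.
vaddr=69: (1,0) not in TLB -> MISS, insert
vaddr=70: (1,0) in TLB -> HIT
vaddr=67: (1,0) in TLB -> HIT

Answer: MISS HIT HIT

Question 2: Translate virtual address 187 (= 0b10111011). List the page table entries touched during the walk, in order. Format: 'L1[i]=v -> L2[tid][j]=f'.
Answer: L1[2]=2 -> L2[2][7]=88

Derivation:
vaddr = 187 = 0b10111011
Split: l1_idx=2, l2_idx=7, offset=3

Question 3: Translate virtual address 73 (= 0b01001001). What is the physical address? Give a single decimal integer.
Answer: 585

Derivation:
vaddr = 73 = 0b01001001
Split: l1_idx=1, l2_idx=1, offset=1
L1[1] = 0
L2[0][1] = 73
paddr = 73 * 8 + 1 = 585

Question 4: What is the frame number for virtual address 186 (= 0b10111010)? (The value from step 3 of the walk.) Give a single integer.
vaddr = 186: l1_idx=2, l2_idx=7
L1[2] = 2; L2[2][7] = 88

Answer: 88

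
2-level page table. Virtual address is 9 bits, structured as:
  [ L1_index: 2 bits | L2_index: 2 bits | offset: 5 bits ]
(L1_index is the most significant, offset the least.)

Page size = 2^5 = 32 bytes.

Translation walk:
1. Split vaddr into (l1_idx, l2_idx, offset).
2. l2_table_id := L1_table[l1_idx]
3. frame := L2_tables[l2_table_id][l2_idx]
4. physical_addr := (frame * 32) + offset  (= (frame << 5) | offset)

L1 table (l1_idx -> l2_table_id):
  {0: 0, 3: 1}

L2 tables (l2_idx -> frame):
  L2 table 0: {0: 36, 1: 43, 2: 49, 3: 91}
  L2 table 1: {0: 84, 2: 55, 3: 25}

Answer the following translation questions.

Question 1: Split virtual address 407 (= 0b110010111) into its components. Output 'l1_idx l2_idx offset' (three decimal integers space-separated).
vaddr = 407 = 0b110010111
  top 2 bits -> l1_idx = 3
  next 2 bits -> l2_idx = 0
  bottom 5 bits -> offset = 23

Answer: 3 0 23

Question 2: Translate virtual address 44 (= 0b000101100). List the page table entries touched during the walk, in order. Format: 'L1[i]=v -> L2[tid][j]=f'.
Answer: L1[0]=0 -> L2[0][1]=43

Derivation:
vaddr = 44 = 0b000101100
Split: l1_idx=0, l2_idx=1, offset=12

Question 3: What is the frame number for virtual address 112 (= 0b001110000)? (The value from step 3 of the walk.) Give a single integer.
vaddr = 112: l1_idx=0, l2_idx=3
L1[0] = 0; L2[0][3] = 91

Answer: 91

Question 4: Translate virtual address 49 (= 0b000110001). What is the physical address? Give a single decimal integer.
vaddr = 49 = 0b000110001
Split: l1_idx=0, l2_idx=1, offset=17
L1[0] = 0
L2[0][1] = 43
paddr = 43 * 32 + 17 = 1393

Answer: 1393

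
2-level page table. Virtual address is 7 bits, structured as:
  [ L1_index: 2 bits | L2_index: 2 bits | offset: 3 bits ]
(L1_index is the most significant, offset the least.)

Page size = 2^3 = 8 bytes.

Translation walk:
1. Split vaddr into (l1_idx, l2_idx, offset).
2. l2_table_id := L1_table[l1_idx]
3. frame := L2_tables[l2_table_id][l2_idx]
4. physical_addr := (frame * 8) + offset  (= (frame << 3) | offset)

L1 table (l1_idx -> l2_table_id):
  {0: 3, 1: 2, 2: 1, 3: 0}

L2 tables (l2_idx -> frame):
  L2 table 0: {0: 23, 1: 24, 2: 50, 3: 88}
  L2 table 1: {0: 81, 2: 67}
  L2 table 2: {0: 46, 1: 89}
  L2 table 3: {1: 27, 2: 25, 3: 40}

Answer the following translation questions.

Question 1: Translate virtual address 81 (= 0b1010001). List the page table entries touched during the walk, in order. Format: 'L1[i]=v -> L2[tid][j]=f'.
Answer: L1[2]=1 -> L2[1][2]=67

Derivation:
vaddr = 81 = 0b1010001
Split: l1_idx=2, l2_idx=2, offset=1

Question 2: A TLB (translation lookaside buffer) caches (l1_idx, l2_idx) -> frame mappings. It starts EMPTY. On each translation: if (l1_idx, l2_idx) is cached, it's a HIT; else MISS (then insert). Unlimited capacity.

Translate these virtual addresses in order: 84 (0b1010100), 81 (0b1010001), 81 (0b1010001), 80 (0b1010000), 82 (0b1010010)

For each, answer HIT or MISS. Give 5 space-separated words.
Answer: MISS HIT HIT HIT HIT

Derivation:
vaddr=84: (2,2) not in TLB -> MISS, insert
vaddr=81: (2,2) in TLB -> HIT
vaddr=81: (2,2) in TLB -> HIT
vaddr=80: (2,2) in TLB -> HIT
vaddr=82: (2,2) in TLB -> HIT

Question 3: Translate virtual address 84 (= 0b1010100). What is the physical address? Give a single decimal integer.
Answer: 540

Derivation:
vaddr = 84 = 0b1010100
Split: l1_idx=2, l2_idx=2, offset=4
L1[2] = 1
L2[1][2] = 67
paddr = 67 * 8 + 4 = 540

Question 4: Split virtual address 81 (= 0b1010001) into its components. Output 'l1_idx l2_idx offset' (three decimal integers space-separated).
vaddr = 81 = 0b1010001
  top 2 bits -> l1_idx = 2
  next 2 bits -> l2_idx = 2
  bottom 3 bits -> offset = 1

Answer: 2 2 1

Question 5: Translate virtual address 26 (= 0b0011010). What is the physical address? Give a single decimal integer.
Answer: 322

Derivation:
vaddr = 26 = 0b0011010
Split: l1_idx=0, l2_idx=3, offset=2
L1[0] = 3
L2[3][3] = 40
paddr = 40 * 8 + 2 = 322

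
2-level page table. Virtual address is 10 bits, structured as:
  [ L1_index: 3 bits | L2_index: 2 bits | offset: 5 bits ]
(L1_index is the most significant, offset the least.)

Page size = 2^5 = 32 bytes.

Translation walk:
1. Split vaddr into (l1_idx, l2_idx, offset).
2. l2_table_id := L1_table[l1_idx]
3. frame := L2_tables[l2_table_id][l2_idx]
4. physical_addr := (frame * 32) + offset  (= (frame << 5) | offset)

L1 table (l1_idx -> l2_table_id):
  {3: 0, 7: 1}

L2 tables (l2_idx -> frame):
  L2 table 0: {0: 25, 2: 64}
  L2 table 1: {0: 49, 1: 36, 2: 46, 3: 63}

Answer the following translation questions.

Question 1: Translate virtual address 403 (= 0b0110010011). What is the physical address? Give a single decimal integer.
vaddr = 403 = 0b0110010011
Split: l1_idx=3, l2_idx=0, offset=19
L1[3] = 0
L2[0][0] = 25
paddr = 25 * 32 + 19 = 819

Answer: 819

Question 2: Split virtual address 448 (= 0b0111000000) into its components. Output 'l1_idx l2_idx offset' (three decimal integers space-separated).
vaddr = 448 = 0b0111000000
  top 3 bits -> l1_idx = 3
  next 2 bits -> l2_idx = 2
  bottom 5 bits -> offset = 0

Answer: 3 2 0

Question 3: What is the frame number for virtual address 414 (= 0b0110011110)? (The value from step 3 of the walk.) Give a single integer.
Answer: 25

Derivation:
vaddr = 414: l1_idx=3, l2_idx=0
L1[3] = 0; L2[0][0] = 25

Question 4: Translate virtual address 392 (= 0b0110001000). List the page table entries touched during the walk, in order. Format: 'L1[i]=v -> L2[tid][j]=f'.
vaddr = 392 = 0b0110001000
Split: l1_idx=3, l2_idx=0, offset=8

Answer: L1[3]=0 -> L2[0][0]=25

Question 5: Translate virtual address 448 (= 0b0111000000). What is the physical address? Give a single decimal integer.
vaddr = 448 = 0b0111000000
Split: l1_idx=3, l2_idx=2, offset=0
L1[3] = 0
L2[0][2] = 64
paddr = 64 * 32 + 0 = 2048

Answer: 2048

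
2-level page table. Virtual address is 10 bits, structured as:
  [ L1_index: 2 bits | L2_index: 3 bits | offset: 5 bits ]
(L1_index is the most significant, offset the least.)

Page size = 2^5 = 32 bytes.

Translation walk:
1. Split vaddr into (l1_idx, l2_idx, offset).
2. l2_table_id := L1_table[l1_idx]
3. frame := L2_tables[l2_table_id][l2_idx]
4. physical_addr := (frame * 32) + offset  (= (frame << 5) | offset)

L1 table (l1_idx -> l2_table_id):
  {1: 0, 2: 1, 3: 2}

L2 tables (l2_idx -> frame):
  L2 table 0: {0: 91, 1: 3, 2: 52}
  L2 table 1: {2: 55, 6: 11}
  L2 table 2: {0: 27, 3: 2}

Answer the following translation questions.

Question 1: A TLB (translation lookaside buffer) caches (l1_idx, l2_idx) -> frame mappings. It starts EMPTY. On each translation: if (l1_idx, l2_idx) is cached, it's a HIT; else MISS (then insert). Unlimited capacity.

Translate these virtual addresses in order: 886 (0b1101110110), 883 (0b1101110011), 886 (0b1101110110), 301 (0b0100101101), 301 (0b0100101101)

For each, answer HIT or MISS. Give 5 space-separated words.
Answer: MISS HIT HIT MISS HIT

Derivation:
vaddr=886: (3,3) not in TLB -> MISS, insert
vaddr=883: (3,3) in TLB -> HIT
vaddr=886: (3,3) in TLB -> HIT
vaddr=301: (1,1) not in TLB -> MISS, insert
vaddr=301: (1,1) in TLB -> HIT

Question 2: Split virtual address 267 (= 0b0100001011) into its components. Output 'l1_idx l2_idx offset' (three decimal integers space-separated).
Answer: 1 0 11

Derivation:
vaddr = 267 = 0b0100001011
  top 2 bits -> l1_idx = 1
  next 3 bits -> l2_idx = 0
  bottom 5 bits -> offset = 11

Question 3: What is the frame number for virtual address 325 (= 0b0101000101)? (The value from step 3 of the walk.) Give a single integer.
vaddr = 325: l1_idx=1, l2_idx=2
L1[1] = 0; L2[0][2] = 52

Answer: 52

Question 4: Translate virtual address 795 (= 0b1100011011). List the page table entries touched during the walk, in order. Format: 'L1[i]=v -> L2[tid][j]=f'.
vaddr = 795 = 0b1100011011
Split: l1_idx=3, l2_idx=0, offset=27

Answer: L1[3]=2 -> L2[2][0]=27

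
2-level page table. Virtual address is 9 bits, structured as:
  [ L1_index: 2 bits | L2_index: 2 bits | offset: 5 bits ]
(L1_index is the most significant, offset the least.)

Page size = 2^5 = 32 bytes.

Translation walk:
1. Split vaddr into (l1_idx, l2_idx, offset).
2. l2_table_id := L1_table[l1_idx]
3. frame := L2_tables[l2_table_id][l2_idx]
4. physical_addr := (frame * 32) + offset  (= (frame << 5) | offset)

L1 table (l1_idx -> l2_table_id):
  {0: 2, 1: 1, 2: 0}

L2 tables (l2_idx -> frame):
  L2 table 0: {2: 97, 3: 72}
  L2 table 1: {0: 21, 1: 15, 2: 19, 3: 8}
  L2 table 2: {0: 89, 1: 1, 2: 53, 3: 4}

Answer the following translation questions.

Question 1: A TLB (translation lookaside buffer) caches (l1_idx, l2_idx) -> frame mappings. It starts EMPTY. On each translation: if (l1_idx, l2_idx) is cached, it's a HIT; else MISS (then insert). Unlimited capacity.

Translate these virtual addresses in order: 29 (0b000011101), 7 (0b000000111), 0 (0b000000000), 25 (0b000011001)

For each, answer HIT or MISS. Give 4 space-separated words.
vaddr=29: (0,0) not in TLB -> MISS, insert
vaddr=7: (0,0) in TLB -> HIT
vaddr=0: (0,0) in TLB -> HIT
vaddr=25: (0,0) in TLB -> HIT

Answer: MISS HIT HIT HIT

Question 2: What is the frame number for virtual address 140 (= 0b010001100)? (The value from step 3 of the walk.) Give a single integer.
vaddr = 140: l1_idx=1, l2_idx=0
L1[1] = 1; L2[1][0] = 21

Answer: 21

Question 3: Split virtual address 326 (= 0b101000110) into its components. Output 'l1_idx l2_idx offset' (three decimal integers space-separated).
vaddr = 326 = 0b101000110
  top 2 bits -> l1_idx = 2
  next 2 bits -> l2_idx = 2
  bottom 5 bits -> offset = 6

Answer: 2 2 6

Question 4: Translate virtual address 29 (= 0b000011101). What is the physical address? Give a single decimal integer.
Answer: 2877

Derivation:
vaddr = 29 = 0b000011101
Split: l1_idx=0, l2_idx=0, offset=29
L1[0] = 2
L2[2][0] = 89
paddr = 89 * 32 + 29 = 2877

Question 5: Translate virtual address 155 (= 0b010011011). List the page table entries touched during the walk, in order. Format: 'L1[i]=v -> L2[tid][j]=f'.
vaddr = 155 = 0b010011011
Split: l1_idx=1, l2_idx=0, offset=27

Answer: L1[1]=1 -> L2[1][0]=21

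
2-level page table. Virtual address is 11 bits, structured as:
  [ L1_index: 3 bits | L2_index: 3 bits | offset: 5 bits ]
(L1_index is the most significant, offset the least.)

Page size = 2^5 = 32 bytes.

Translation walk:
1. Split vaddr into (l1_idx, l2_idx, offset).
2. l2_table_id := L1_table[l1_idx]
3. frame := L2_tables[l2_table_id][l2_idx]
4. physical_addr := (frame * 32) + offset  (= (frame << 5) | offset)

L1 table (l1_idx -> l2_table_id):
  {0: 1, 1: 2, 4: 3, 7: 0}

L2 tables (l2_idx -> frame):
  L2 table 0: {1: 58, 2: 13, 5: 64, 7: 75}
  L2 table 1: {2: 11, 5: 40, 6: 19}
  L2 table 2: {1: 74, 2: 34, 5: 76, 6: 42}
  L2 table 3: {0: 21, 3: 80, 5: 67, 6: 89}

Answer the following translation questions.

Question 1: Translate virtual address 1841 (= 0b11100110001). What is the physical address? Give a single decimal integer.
Answer: 1873

Derivation:
vaddr = 1841 = 0b11100110001
Split: l1_idx=7, l2_idx=1, offset=17
L1[7] = 0
L2[0][1] = 58
paddr = 58 * 32 + 17 = 1873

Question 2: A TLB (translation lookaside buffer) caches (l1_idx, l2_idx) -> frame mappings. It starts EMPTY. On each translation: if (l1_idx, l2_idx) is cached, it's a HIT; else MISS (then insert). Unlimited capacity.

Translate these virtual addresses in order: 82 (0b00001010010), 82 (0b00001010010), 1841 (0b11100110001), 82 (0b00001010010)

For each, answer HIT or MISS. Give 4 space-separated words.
Answer: MISS HIT MISS HIT

Derivation:
vaddr=82: (0,2) not in TLB -> MISS, insert
vaddr=82: (0,2) in TLB -> HIT
vaddr=1841: (7,1) not in TLB -> MISS, insert
vaddr=82: (0,2) in TLB -> HIT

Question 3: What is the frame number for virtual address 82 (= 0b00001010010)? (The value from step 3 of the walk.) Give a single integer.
Answer: 11

Derivation:
vaddr = 82: l1_idx=0, l2_idx=2
L1[0] = 1; L2[1][2] = 11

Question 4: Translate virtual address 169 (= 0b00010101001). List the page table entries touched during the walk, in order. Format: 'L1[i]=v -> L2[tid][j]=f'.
vaddr = 169 = 0b00010101001
Split: l1_idx=0, l2_idx=5, offset=9

Answer: L1[0]=1 -> L2[1][5]=40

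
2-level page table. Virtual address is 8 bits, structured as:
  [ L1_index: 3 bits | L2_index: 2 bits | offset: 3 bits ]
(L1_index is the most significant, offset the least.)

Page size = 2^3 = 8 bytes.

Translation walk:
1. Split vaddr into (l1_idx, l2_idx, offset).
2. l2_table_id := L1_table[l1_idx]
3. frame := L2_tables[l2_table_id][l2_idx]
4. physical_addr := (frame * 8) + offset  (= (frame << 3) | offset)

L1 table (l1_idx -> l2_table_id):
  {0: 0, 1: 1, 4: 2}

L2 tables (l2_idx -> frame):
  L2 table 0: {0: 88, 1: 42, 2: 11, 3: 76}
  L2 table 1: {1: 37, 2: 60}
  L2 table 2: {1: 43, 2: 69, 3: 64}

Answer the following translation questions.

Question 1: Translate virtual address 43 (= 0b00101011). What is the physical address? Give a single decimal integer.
Answer: 299

Derivation:
vaddr = 43 = 0b00101011
Split: l1_idx=1, l2_idx=1, offset=3
L1[1] = 1
L2[1][1] = 37
paddr = 37 * 8 + 3 = 299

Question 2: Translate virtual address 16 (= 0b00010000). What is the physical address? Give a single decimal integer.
Answer: 88

Derivation:
vaddr = 16 = 0b00010000
Split: l1_idx=0, l2_idx=2, offset=0
L1[0] = 0
L2[0][2] = 11
paddr = 11 * 8 + 0 = 88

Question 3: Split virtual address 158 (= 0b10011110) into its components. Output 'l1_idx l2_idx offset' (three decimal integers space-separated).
Answer: 4 3 6

Derivation:
vaddr = 158 = 0b10011110
  top 3 bits -> l1_idx = 4
  next 2 bits -> l2_idx = 3
  bottom 3 bits -> offset = 6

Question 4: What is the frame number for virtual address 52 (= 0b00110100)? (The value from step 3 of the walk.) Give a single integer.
Answer: 60

Derivation:
vaddr = 52: l1_idx=1, l2_idx=2
L1[1] = 1; L2[1][2] = 60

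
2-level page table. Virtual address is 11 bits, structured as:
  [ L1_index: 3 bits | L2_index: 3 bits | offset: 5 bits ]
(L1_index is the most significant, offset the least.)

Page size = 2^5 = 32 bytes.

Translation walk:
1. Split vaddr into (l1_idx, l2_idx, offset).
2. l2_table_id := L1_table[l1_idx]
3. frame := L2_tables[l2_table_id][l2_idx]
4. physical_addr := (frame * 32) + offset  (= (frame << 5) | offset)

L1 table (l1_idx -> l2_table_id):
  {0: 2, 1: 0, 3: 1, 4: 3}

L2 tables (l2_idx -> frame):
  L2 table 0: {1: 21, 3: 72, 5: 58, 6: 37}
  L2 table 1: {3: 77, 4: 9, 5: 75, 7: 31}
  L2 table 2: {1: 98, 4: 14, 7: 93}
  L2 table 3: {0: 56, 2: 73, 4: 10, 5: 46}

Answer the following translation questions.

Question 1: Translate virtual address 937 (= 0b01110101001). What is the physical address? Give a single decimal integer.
Answer: 2409

Derivation:
vaddr = 937 = 0b01110101001
Split: l1_idx=3, l2_idx=5, offset=9
L1[3] = 1
L2[1][5] = 75
paddr = 75 * 32 + 9 = 2409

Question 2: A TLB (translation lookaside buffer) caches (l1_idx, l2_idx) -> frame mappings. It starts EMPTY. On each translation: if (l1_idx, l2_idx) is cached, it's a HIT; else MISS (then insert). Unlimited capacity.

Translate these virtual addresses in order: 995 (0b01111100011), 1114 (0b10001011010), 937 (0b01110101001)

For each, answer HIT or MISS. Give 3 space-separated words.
Answer: MISS MISS MISS

Derivation:
vaddr=995: (3,7) not in TLB -> MISS, insert
vaddr=1114: (4,2) not in TLB -> MISS, insert
vaddr=937: (3,5) not in TLB -> MISS, insert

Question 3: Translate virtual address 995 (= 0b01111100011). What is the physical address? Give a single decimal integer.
vaddr = 995 = 0b01111100011
Split: l1_idx=3, l2_idx=7, offset=3
L1[3] = 1
L2[1][7] = 31
paddr = 31 * 32 + 3 = 995

Answer: 995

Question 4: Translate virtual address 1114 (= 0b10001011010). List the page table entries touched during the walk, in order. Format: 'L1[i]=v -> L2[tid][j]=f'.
vaddr = 1114 = 0b10001011010
Split: l1_idx=4, l2_idx=2, offset=26

Answer: L1[4]=3 -> L2[3][2]=73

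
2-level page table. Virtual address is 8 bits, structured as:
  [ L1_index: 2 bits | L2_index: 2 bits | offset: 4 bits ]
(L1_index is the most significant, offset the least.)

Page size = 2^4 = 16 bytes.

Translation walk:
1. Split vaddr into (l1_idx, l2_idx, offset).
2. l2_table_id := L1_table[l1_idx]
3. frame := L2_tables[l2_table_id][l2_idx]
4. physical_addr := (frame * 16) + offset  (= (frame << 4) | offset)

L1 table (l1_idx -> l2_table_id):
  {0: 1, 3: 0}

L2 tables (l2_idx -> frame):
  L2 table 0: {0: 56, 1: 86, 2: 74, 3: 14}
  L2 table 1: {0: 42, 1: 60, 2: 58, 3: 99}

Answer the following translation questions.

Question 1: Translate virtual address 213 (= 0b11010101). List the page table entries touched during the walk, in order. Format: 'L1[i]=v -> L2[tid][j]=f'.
Answer: L1[3]=0 -> L2[0][1]=86

Derivation:
vaddr = 213 = 0b11010101
Split: l1_idx=3, l2_idx=1, offset=5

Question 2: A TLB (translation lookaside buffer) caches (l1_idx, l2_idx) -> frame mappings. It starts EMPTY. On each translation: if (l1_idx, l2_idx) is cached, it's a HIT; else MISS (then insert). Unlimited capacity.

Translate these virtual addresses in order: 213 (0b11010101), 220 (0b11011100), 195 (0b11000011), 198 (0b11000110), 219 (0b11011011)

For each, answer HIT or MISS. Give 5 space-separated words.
vaddr=213: (3,1) not in TLB -> MISS, insert
vaddr=220: (3,1) in TLB -> HIT
vaddr=195: (3,0) not in TLB -> MISS, insert
vaddr=198: (3,0) in TLB -> HIT
vaddr=219: (3,1) in TLB -> HIT

Answer: MISS HIT MISS HIT HIT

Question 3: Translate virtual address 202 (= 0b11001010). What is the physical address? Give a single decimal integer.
Answer: 906

Derivation:
vaddr = 202 = 0b11001010
Split: l1_idx=3, l2_idx=0, offset=10
L1[3] = 0
L2[0][0] = 56
paddr = 56 * 16 + 10 = 906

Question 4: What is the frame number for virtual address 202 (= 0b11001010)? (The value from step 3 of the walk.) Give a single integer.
vaddr = 202: l1_idx=3, l2_idx=0
L1[3] = 0; L2[0][0] = 56

Answer: 56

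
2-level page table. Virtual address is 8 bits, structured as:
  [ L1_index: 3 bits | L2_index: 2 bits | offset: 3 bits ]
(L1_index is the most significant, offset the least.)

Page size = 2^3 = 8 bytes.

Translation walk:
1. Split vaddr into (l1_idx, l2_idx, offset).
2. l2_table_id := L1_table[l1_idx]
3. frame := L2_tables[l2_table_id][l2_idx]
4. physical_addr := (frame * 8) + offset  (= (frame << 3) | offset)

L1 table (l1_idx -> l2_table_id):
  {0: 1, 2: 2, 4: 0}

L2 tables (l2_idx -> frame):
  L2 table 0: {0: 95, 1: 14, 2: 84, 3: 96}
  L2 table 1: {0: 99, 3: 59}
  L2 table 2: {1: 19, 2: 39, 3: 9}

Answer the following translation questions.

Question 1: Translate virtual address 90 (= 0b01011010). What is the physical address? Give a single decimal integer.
vaddr = 90 = 0b01011010
Split: l1_idx=2, l2_idx=3, offset=2
L1[2] = 2
L2[2][3] = 9
paddr = 9 * 8 + 2 = 74

Answer: 74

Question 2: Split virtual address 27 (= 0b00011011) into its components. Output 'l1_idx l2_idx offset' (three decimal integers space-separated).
Answer: 0 3 3

Derivation:
vaddr = 27 = 0b00011011
  top 3 bits -> l1_idx = 0
  next 2 bits -> l2_idx = 3
  bottom 3 bits -> offset = 3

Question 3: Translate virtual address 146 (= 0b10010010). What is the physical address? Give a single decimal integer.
Answer: 674

Derivation:
vaddr = 146 = 0b10010010
Split: l1_idx=4, l2_idx=2, offset=2
L1[4] = 0
L2[0][2] = 84
paddr = 84 * 8 + 2 = 674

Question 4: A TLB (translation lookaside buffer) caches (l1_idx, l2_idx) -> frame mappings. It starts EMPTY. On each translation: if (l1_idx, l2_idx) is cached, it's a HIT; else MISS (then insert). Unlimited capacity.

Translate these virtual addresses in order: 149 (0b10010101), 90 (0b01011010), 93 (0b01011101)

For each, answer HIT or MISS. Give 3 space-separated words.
Answer: MISS MISS HIT

Derivation:
vaddr=149: (4,2) not in TLB -> MISS, insert
vaddr=90: (2,3) not in TLB -> MISS, insert
vaddr=93: (2,3) in TLB -> HIT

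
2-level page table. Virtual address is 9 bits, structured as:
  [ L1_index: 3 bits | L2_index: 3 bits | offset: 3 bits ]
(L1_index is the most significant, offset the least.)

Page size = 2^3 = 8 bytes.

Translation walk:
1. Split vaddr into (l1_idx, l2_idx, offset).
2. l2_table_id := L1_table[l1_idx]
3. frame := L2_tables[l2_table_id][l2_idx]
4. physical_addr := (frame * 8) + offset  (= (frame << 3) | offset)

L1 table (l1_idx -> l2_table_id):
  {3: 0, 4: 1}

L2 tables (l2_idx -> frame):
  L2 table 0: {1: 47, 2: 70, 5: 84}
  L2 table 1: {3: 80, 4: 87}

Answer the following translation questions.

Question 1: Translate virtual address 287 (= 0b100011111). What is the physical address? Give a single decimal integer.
vaddr = 287 = 0b100011111
Split: l1_idx=4, l2_idx=3, offset=7
L1[4] = 1
L2[1][3] = 80
paddr = 80 * 8 + 7 = 647

Answer: 647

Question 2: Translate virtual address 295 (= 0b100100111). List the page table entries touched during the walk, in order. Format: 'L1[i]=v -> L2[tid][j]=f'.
vaddr = 295 = 0b100100111
Split: l1_idx=4, l2_idx=4, offset=7

Answer: L1[4]=1 -> L2[1][4]=87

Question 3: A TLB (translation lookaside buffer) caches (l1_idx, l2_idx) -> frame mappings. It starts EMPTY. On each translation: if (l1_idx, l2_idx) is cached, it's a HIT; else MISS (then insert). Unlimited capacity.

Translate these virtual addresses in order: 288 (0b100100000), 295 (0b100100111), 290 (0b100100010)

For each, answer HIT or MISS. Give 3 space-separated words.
vaddr=288: (4,4) not in TLB -> MISS, insert
vaddr=295: (4,4) in TLB -> HIT
vaddr=290: (4,4) in TLB -> HIT

Answer: MISS HIT HIT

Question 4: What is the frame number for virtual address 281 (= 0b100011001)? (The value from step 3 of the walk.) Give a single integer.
vaddr = 281: l1_idx=4, l2_idx=3
L1[4] = 1; L2[1][3] = 80

Answer: 80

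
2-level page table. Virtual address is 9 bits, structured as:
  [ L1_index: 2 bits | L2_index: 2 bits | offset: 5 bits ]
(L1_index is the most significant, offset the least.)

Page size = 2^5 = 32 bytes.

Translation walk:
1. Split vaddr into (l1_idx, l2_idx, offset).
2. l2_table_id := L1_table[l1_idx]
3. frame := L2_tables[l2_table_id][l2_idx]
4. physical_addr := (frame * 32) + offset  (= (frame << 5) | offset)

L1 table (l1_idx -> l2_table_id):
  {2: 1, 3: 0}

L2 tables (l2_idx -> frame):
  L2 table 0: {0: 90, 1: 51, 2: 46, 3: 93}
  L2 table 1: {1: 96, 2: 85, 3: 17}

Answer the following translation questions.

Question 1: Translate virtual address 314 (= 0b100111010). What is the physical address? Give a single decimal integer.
Answer: 3098

Derivation:
vaddr = 314 = 0b100111010
Split: l1_idx=2, l2_idx=1, offset=26
L1[2] = 1
L2[1][1] = 96
paddr = 96 * 32 + 26 = 3098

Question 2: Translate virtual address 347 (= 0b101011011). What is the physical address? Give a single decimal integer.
vaddr = 347 = 0b101011011
Split: l1_idx=2, l2_idx=2, offset=27
L1[2] = 1
L2[1][2] = 85
paddr = 85 * 32 + 27 = 2747

Answer: 2747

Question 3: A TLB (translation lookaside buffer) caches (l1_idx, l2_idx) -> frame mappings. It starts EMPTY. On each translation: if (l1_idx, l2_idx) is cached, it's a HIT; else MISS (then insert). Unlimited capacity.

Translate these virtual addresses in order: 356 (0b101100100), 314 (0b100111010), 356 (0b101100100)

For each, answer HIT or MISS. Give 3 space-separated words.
vaddr=356: (2,3) not in TLB -> MISS, insert
vaddr=314: (2,1) not in TLB -> MISS, insert
vaddr=356: (2,3) in TLB -> HIT

Answer: MISS MISS HIT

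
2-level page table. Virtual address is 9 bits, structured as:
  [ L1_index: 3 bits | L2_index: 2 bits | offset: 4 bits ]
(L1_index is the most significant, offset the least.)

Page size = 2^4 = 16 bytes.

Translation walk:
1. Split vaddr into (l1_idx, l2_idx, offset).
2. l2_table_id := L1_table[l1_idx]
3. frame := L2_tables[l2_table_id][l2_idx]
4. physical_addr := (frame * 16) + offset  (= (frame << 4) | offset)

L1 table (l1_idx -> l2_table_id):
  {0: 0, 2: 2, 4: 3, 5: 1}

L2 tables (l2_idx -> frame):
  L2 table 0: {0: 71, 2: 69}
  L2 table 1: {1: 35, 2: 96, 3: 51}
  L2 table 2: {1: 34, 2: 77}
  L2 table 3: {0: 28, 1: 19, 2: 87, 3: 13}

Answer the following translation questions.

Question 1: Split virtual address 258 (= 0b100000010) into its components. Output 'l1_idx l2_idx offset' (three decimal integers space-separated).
vaddr = 258 = 0b100000010
  top 3 bits -> l1_idx = 4
  next 2 bits -> l2_idx = 0
  bottom 4 bits -> offset = 2

Answer: 4 0 2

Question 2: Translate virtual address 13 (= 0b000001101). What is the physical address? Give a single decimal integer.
vaddr = 13 = 0b000001101
Split: l1_idx=0, l2_idx=0, offset=13
L1[0] = 0
L2[0][0] = 71
paddr = 71 * 16 + 13 = 1149

Answer: 1149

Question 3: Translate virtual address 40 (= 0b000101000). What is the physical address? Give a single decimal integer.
Answer: 1112

Derivation:
vaddr = 40 = 0b000101000
Split: l1_idx=0, l2_idx=2, offset=8
L1[0] = 0
L2[0][2] = 69
paddr = 69 * 16 + 8 = 1112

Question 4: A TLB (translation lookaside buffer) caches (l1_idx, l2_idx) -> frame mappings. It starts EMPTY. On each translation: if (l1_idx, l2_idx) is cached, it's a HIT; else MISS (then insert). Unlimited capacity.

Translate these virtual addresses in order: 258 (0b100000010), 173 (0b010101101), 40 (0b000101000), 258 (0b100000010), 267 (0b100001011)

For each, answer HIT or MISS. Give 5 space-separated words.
vaddr=258: (4,0) not in TLB -> MISS, insert
vaddr=173: (2,2) not in TLB -> MISS, insert
vaddr=40: (0,2) not in TLB -> MISS, insert
vaddr=258: (4,0) in TLB -> HIT
vaddr=267: (4,0) in TLB -> HIT

Answer: MISS MISS MISS HIT HIT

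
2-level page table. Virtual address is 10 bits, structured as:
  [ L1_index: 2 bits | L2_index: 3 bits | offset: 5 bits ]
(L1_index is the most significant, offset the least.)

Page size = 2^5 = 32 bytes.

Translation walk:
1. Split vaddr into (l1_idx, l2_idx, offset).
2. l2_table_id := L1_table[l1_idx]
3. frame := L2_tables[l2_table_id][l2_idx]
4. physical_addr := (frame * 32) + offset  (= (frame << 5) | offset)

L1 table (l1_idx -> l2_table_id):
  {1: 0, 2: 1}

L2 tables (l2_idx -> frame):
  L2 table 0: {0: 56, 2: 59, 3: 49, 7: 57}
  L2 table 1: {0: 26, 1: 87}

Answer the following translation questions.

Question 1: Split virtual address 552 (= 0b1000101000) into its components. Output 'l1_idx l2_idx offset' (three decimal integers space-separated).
vaddr = 552 = 0b1000101000
  top 2 bits -> l1_idx = 2
  next 3 bits -> l2_idx = 1
  bottom 5 bits -> offset = 8

Answer: 2 1 8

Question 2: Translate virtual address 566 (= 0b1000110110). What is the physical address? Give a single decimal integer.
vaddr = 566 = 0b1000110110
Split: l1_idx=2, l2_idx=1, offset=22
L1[2] = 1
L2[1][1] = 87
paddr = 87 * 32 + 22 = 2806

Answer: 2806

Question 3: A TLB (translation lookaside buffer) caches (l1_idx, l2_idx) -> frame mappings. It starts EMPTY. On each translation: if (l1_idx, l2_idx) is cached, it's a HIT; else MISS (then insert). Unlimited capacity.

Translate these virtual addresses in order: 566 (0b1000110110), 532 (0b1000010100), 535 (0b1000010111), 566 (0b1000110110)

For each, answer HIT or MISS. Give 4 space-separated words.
Answer: MISS MISS HIT HIT

Derivation:
vaddr=566: (2,1) not in TLB -> MISS, insert
vaddr=532: (2,0) not in TLB -> MISS, insert
vaddr=535: (2,0) in TLB -> HIT
vaddr=566: (2,1) in TLB -> HIT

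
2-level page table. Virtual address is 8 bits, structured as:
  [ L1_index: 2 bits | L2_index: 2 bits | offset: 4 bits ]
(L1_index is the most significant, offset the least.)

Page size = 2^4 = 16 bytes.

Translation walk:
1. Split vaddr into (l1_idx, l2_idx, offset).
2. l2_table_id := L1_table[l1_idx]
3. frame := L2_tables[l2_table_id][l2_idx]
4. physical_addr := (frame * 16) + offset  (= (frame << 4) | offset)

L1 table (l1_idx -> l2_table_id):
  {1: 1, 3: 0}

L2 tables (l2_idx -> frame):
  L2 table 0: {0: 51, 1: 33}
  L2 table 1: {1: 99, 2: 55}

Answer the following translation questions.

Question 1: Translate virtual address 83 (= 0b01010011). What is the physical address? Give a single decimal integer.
Answer: 1587

Derivation:
vaddr = 83 = 0b01010011
Split: l1_idx=1, l2_idx=1, offset=3
L1[1] = 1
L2[1][1] = 99
paddr = 99 * 16 + 3 = 1587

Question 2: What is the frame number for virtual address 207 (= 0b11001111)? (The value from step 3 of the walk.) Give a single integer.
Answer: 51

Derivation:
vaddr = 207: l1_idx=3, l2_idx=0
L1[3] = 0; L2[0][0] = 51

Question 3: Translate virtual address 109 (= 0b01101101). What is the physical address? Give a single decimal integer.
vaddr = 109 = 0b01101101
Split: l1_idx=1, l2_idx=2, offset=13
L1[1] = 1
L2[1][2] = 55
paddr = 55 * 16 + 13 = 893

Answer: 893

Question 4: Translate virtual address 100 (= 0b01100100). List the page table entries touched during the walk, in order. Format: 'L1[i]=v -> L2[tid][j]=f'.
Answer: L1[1]=1 -> L2[1][2]=55

Derivation:
vaddr = 100 = 0b01100100
Split: l1_idx=1, l2_idx=2, offset=4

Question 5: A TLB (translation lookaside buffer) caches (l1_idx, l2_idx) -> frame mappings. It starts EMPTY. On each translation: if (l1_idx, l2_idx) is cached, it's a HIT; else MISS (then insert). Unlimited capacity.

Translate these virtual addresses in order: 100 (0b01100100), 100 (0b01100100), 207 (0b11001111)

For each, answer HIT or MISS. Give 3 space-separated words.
Answer: MISS HIT MISS

Derivation:
vaddr=100: (1,2) not in TLB -> MISS, insert
vaddr=100: (1,2) in TLB -> HIT
vaddr=207: (3,0) not in TLB -> MISS, insert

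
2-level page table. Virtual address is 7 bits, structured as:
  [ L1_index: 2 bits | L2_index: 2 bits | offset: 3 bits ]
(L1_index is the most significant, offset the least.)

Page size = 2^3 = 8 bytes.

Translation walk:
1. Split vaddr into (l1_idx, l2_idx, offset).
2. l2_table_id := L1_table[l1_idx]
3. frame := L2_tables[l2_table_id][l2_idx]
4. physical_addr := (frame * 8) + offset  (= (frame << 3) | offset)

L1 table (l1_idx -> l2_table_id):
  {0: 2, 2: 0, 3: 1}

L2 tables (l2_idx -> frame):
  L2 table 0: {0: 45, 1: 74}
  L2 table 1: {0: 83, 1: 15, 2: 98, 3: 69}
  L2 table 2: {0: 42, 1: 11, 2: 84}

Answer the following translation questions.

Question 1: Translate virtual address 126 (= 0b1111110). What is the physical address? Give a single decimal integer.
vaddr = 126 = 0b1111110
Split: l1_idx=3, l2_idx=3, offset=6
L1[3] = 1
L2[1][3] = 69
paddr = 69 * 8 + 6 = 558

Answer: 558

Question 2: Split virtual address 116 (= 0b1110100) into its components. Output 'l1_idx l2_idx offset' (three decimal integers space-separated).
vaddr = 116 = 0b1110100
  top 2 bits -> l1_idx = 3
  next 2 bits -> l2_idx = 2
  bottom 3 bits -> offset = 4

Answer: 3 2 4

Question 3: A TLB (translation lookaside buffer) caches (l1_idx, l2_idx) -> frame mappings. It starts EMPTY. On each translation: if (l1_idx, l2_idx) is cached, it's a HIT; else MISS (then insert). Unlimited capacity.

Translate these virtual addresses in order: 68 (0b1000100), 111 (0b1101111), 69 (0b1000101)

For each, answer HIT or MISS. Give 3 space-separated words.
vaddr=68: (2,0) not in TLB -> MISS, insert
vaddr=111: (3,1) not in TLB -> MISS, insert
vaddr=69: (2,0) in TLB -> HIT

Answer: MISS MISS HIT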